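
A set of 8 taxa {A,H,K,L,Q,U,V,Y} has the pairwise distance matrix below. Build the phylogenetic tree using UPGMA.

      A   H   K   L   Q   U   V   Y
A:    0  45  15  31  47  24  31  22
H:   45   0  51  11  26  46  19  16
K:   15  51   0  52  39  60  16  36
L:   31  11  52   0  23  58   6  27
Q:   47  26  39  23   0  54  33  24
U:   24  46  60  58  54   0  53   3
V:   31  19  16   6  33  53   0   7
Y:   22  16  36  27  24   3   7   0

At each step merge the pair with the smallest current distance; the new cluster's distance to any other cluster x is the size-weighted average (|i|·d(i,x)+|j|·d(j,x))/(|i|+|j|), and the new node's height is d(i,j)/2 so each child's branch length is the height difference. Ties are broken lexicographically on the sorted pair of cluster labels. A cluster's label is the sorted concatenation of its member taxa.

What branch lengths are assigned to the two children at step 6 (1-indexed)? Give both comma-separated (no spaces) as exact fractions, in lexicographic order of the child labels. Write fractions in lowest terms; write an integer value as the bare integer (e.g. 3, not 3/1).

41/4,65/4

1. join U+Y (d=3) ⇒ UY; edges |U|=3/2, |Y|=3/2
  updated: d(A,UY)=23, d(H,UY)=31, d(K,UY)=48, d(L,UY)=85/2, d(Q,UY)=39, d(UY,V)=30
2. join L+V (d=6) ⇒ LV; edges |L|=3, |V|=3
  updated: d(A,LV)=31, d(H,LV)=15, d(K,LV)=34, d(LV,Q)=28, d(LV,UY)=145/4
3. join A+K (d=15) ⇒ AK; edges |A|=15/2, |K|=15/2
  updated: d(AK,H)=48, d(AK,LV)=65/2, d(AK,Q)=43, d(AK,UY)=71/2
4. join H+LV (d=15) ⇒ HLV; edges |H|=15/2, |LV|=9/2
  updated: d(AK,HLV)=113/3, d(HLV,Q)=82/3, d(HLV,UY)=69/2
5. join HLV+Q (d=82/3) ⇒ HLQV; edges |HLV|=37/6, |Q|=41/3
  updated: d(AK,HLQV)=39, d(HLQV,UY)=285/8
6. join AK+UY (d=71/2) ⇒ AKUY; edges |AK|=41/4, |UY|=65/4
  updated: d(AKUY,HLQV)=597/16
7. join AKUY+HLQV (d=597/16) ⇒ AHKLQUVY; edges |AKUY|=29/32, |HLQV|=479/96
final tree: (((A:15/2,K:15/2):41/4,(U:3/2,Y:3/2):65/4):29/32,((H:15/2,(L:3,V:3):9/2):37/6,Q:41/3):479/96)
total length: 4235/48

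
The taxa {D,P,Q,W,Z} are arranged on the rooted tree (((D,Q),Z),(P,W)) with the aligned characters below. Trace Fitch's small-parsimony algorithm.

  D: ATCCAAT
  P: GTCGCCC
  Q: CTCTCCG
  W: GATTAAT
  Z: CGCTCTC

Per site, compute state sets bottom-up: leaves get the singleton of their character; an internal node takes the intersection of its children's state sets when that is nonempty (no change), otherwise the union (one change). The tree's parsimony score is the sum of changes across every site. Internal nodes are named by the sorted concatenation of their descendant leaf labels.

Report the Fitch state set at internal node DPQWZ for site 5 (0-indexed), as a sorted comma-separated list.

DQ@0: {A} ∪ {C} = {A,C} (union, +1)
DQZ@0: {A,C} ∩ {C} = {C} (intersection, +0)
PW@0: {G} ∩ {G} = {G} (intersection, +0)
DPQWZ@0: {C} ∪ {G} = {C,G} (union, +1)
DQ@1: {T} ∩ {T} = {T} (intersection, +0)
DQZ@1: {T} ∪ {G} = {G,T} (union, +1)
PW@1: {T} ∪ {A} = {A,T} (union, +1)
DPQWZ@1: {G,T} ∩ {A,T} = {T} (intersection, +0)
DQ@2: {C} ∩ {C} = {C} (intersection, +0)
DQZ@2: {C} ∩ {C} = {C} (intersection, +0)
PW@2: {C} ∪ {T} = {C,T} (union, +1)
DPQWZ@2: {C} ∩ {C,T} = {C} (intersection, +0)
DQ@3: {C} ∪ {T} = {C,T} (union, +1)
DQZ@3: {C,T} ∩ {T} = {T} (intersection, +0)
PW@3: {G} ∪ {T} = {G,T} (union, +1)
DPQWZ@3: {T} ∩ {G,T} = {T} (intersection, +0)
DQ@4: {A} ∪ {C} = {A,C} (union, +1)
DQZ@4: {A,C} ∩ {C} = {C} (intersection, +0)
PW@4: {C} ∪ {A} = {A,C} (union, +1)
DPQWZ@4: {C} ∩ {A,C} = {C} (intersection, +0)
DQ@5: {A} ∪ {C} = {A,C} (union, +1)
DQZ@5: {A,C} ∪ {T} = {A,C,T} (union, +1)
PW@5: {C} ∪ {A} = {A,C} (union, +1)
DPQWZ@5: {A,C,T} ∩ {A,C} = {A,C} (intersection, +0)
DQ@6: {T} ∪ {G} = {G,T} (union, +1)
DQZ@6: {G,T} ∪ {C} = {C,G,T} (union, +1)
PW@6: {C} ∪ {T} = {C,T} (union, +1)
DPQWZ@6: {C,G,T} ∩ {C,T} = {C,T} (intersection, +0)
per-site changes: [2, 2, 1, 2, 2, 3, 3]; total = 15

A,C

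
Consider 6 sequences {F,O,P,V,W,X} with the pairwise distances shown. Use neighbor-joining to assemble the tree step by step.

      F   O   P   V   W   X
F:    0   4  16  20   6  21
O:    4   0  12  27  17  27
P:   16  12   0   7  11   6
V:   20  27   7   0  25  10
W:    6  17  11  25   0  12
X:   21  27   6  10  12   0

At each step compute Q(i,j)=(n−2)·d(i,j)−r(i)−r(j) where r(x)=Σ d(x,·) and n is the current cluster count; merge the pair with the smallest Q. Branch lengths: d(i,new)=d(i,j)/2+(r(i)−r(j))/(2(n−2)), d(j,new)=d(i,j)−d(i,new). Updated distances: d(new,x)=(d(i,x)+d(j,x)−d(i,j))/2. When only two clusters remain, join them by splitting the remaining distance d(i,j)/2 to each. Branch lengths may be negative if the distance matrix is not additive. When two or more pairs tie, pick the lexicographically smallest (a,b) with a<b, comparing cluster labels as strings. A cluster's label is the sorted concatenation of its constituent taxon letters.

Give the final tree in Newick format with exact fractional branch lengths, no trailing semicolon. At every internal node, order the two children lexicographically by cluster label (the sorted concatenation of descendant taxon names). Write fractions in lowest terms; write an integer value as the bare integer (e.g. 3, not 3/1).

(((((F:-1/2,O:9/2):6,W:7/2):125/16,P:-17/16):41/16,V:109/16):51/32,X:51/32)

1. join F+O (d=4, Q=-138) ⇒ FO; edges |F|=-1/2, |O|=9/2
  updated: d(FO,P)=12, d(FO,V)=43/2, d(FO,W)=19/2, d(FO,X)=22
2. join FO+W (d=19/2, Q=-94) ⇒ FOW; edges |FO|=6, |W|=7/2
  updated: d(FOW,P)=27/4, d(FOW,V)=37/2, d(FOW,X)=49/4
3. join FOW+P (d=27/4, Q=-175/4) ⇒ FOPW; edges |FOW|=125/16, |P|=-17/16
  updated: d(FOPW,V)=75/8, d(FOPW,X)=23/4
4. join FOPW+V (d=75/8, Q=-201/8) ⇒ FOPVW; edges |FOPW|=41/16, |V|=109/16
  updated: d(FOPVW,X)=51/16
5. join FOPVW+X (d=51/16) ⇒ FOPVWX; edges |FOPVW|=51/32, |X|=51/32
final tree: (((((F:-1/2,O:9/2):6,W:7/2):125/16,P:-17/16):41/16,V:109/16):51/32,X:51/32)
total length: 525/16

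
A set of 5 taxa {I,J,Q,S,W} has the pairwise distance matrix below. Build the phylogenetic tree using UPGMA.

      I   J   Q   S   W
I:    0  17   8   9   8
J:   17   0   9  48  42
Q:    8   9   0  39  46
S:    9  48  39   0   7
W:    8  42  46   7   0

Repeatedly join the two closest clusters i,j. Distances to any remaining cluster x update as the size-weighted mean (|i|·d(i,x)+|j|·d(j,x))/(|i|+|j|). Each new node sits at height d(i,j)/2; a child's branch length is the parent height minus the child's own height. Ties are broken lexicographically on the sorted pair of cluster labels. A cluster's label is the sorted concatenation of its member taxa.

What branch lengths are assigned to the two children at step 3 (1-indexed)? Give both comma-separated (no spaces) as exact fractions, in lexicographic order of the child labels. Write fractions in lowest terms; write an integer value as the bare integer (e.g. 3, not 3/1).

5/2,13/2

step 1: merge (S,W) at d=7; branch lengths S→7/2, W→7/2; new cluster SW
  updated: d(I,SW)=17/2, d(J,SW)=45, d(Q,SW)=85/2
step 2: merge (I,Q) at d=8; branch lengths I→4, Q→4; new cluster IQ
  updated: d(IQ,J)=13, d(IQ,SW)=51/2
step 3: merge (IQ,J) at d=13; branch lengths IQ→5/2, J→13/2; new cluster IJQ
  updated: d(IJQ,SW)=32
step 4: merge (IJQ,SW) at d=32; branch lengths IJQ→19/2, SW→25/2; new cluster IJQSW
final tree: (((I:4,Q:4):5/2,J:13/2):19/2,(S:7/2,W:7/2):25/2)
total length: 46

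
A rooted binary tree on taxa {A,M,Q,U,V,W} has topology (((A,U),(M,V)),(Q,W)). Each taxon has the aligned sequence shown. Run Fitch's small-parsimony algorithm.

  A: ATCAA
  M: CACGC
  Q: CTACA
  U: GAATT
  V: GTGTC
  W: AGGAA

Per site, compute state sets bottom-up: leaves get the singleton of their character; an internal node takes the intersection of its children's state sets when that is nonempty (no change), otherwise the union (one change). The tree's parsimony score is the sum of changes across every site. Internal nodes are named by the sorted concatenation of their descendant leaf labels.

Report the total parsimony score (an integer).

17

[col 0] AU: children A:{A}, U:{G} ∪→ {A,G}; cost 1
[col 0] MV: children M:{C}, V:{G} ∪→ {C,G}; cost 1
[col 0] AMUV: children AU:{A,G}, MV:{C,G} ∩→ {G}; cost 0
[col 0] QW: children Q:{C}, W:{A} ∪→ {A,C}; cost 1
[col 0] AMQUVW: children AMUV:{G}, QW:{A,C} ∪→ {A,C,G}; cost 1
[col 1] AU: children A:{T}, U:{A} ∪→ {A,T}; cost 1
[col 1] MV: children M:{A}, V:{T} ∪→ {A,T}; cost 1
[col 1] AMUV: children AU:{A,T}, MV:{A,T} ∩→ {A,T}; cost 0
[col 1] QW: children Q:{T}, W:{G} ∪→ {G,T}; cost 1
[col 1] AMQUVW: children AMUV:{A,T}, QW:{G,T} ∩→ {T}; cost 0
[col 2] AU: children A:{C}, U:{A} ∪→ {A,C}; cost 1
[col 2] MV: children M:{C}, V:{G} ∪→ {C,G}; cost 1
[col 2] AMUV: children AU:{A,C}, MV:{C,G} ∩→ {C}; cost 0
[col 2] QW: children Q:{A}, W:{G} ∪→ {A,G}; cost 1
[col 2] AMQUVW: children AMUV:{C}, QW:{A,G} ∪→ {A,C,G}; cost 1
[col 3] AU: children A:{A}, U:{T} ∪→ {A,T}; cost 1
[col 3] MV: children M:{G}, V:{T} ∪→ {G,T}; cost 1
[col 3] AMUV: children AU:{A,T}, MV:{G,T} ∩→ {T}; cost 0
[col 3] QW: children Q:{C}, W:{A} ∪→ {A,C}; cost 1
[col 3] AMQUVW: children AMUV:{T}, QW:{A,C} ∪→ {A,C,T}; cost 1
[col 4] AU: children A:{A}, U:{T} ∪→ {A,T}; cost 1
[col 4] MV: children M:{C}, V:{C} ∩→ {C}; cost 0
[col 4] AMUV: children AU:{A,T}, MV:{C} ∪→ {A,C,T}; cost 1
[col 4] QW: children Q:{A}, W:{A} ∩→ {A}; cost 0
[col 4] AMQUVW: children AMUV:{A,C,T}, QW:{A} ∩→ {A}; cost 0
per-site changes: [4, 3, 4, 4, 2]; total = 17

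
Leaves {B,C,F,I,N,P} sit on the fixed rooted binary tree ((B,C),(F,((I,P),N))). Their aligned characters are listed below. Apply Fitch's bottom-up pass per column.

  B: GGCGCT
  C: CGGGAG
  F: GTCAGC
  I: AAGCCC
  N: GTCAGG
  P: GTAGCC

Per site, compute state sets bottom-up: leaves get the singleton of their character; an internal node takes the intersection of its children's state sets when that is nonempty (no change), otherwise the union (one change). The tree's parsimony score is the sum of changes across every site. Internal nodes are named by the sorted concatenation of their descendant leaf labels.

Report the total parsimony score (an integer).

site 0, node BC: B={G} ∪ C={C} → {C,G} (+1)
site 0, node IP: I={A} ∪ P={G} → {A,G} (+1)
site 0, node INP: IP={A,G} ∩ N={G} → {G} (+0)
site 0, node FINP: F={G} ∩ INP={G} → {G} (+0)
site 0, node BCFINP: BC={C,G} ∩ FINP={G} → {G} (+0)
site 1, node BC: B={G} ∩ C={G} → {G} (+0)
site 1, node IP: I={A} ∪ P={T} → {A,T} (+1)
site 1, node INP: IP={A,T} ∩ N={T} → {T} (+0)
site 1, node FINP: F={T} ∩ INP={T} → {T} (+0)
site 1, node BCFINP: BC={G} ∪ FINP={T} → {G,T} (+1)
site 2, node BC: B={C} ∪ C={G} → {C,G} (+1)
site 2, node IP: I={G} ∪ P={A} → {A,G} (+1)
site 2, node INP: IP={A,G} ∪ N={C} → {A,C,G} (+1)
site 2, node FINP: F={C} ∩ INP={A,C,G} → {C} (+0)
site 2, node BCFINP: BC={C,G} ∩ FINP={C} → {C} (+0)
site 3, node BC: B={G} ∩ C={G} → {G} (+0)
site 3, node IP: I={C} ∪ P={G} → {C,G} (+1)
site 3, node INP: IP={C,G} ∪ N={A} → {A,C,G} (+1)
site 3, node FINP: F={A} ∩ INP={A,C,G} → {A} (+0)
site 3, node BCFINP: BC={G} ∪ FINP={A} → {A,G} (+1)
site 4, node BC: B={C} ∪ C={A} → {A,C} (+1)
site 4, node IP: I={C} ∩ P={C} → {C} (+0)
site 4, node INP: IP={C} ∪ N={G} → {C,G} (+1)
site 4, node FINP: F={G} ∩ INP={C,G} → {G} (+0)
site 4, node BCFINP: BC={A,C} ∪ FINP={G} → {A,C,G} (+1)
site 5, node BC: B={T} ∪ C={G} → {G,T} (+1)
site 5, node IP: I={C} ∩ P={C} → {C} (+0)
site 5, node INP: IP={C} ∪ N={G} → {C,G} (+1)
site 5, node FINP: F={C} ∩ INP={C,G} → {C} (+0)
site 5, node BCFINP: BC={G,T} ∪ FINP={C} → {C,G,T} (+1)
per-site changes: [2, 2, 3, 3, 3, 3]; total = 16

16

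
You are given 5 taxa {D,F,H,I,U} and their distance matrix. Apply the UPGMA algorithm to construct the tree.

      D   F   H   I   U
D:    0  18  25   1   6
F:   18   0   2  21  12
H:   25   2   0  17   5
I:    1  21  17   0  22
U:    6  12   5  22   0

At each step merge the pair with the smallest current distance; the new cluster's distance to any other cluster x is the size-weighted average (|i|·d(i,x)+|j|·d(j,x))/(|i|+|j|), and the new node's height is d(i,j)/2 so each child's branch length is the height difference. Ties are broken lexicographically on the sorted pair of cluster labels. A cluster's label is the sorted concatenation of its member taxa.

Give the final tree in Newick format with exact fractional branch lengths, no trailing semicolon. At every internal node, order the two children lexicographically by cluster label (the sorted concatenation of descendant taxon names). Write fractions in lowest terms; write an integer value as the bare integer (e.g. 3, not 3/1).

((D:1/2,I:1/2):103/12,((F:1,H:1):13/4,U:17/4):29/6)

iteration 1: select D,I (d=1); attach at lengths (1/2, 1/2); label the merged cluster DI
  updated: d(DI,F)=39/2, d(DI,H)=21, d(DI,U)=14
iteration 2: select F,H (d=2); attach at lengths (1, 1); label the merged cluster FH
  updated: d(DI,FH)=81/4, d(FH,U)=17/2
iteration 3: select FH,U (d=17/2); attach at lengths (13/4, 17/4); label the merged cluster FHU
  updated: d(DI,FHU)=109/6
iteration 4: select DI,FHU (d=109/6); attach at lengths (103/12, 29/6); label the merged cluster DFHIU
final tree: ((D:1/2,I:1/2):103/12,((F:1,H:1):13/4,U:17/4):29/6)
total length: 287/12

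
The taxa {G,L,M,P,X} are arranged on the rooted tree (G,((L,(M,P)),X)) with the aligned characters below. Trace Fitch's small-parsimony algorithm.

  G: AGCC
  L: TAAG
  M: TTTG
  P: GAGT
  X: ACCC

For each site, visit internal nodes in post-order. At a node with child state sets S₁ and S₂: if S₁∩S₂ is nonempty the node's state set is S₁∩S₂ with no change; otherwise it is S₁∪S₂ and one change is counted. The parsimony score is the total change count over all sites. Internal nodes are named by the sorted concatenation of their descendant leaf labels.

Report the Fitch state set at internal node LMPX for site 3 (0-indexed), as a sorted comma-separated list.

C,G

[col 0] MP: children M:{T}, P:{G} ∪→ {G,T}; cost 1
[col 0] LMP: children L:{T}, MP:{G,T} ∩→ {T}; cost 0
[col 0] LMPX: children LMP:{T}, X:{A} ∪→ {A,T}; cost 1
[col 0] GLMPX: children G:{A}, LMPX:{A,T} ∩→ {A}; cost 0
[col 1] MP: children M:{T}, P:{A} ∪→ {A,T}; cost 1
[col 1] LMP: children L:{A}, MP:{A,T} ∩→ {A}; cost 0
[col 1] LMPX: children LMP:{A}, X:{C} ∪→ {A,C}; cost 1
[col 1] GLMPX: children G:{G}, LMPX:{A,C} ∪→ {A,C,G}; cost 1
[col 2] MP: children M:{T}, P:{G} ∪→ {G,T}; cost 1
[col 2] LMP: children L:{A}, MP:{G,T} ∪→ {A,G,T}; cost 1
[col 2] LMPX: children LMP:{A,G,T}, X:{C} ∪→ {A,C,G,T}; cost 1
[col 2] GLMPX: children G:{C}, LMPX:{A,C,G,T} ∩→ {C}; cost 0
[col 3] MP: children M:{G}, P:{T} ∪→ {G,T}; cost 1
[col 3] LMP: children L:{G}, MP:{G,T} ∩→ {G}; cost 0
[col 3] LMPX: children LMP:{G}, X:{C} ∪→ {C,G}; cost 1
[col 3] GLMPX: children G:{C}, LMPX:{C,G} ∩→ {C}; cost 0
per-site changes: [2, 3, 3, 2]; total = 10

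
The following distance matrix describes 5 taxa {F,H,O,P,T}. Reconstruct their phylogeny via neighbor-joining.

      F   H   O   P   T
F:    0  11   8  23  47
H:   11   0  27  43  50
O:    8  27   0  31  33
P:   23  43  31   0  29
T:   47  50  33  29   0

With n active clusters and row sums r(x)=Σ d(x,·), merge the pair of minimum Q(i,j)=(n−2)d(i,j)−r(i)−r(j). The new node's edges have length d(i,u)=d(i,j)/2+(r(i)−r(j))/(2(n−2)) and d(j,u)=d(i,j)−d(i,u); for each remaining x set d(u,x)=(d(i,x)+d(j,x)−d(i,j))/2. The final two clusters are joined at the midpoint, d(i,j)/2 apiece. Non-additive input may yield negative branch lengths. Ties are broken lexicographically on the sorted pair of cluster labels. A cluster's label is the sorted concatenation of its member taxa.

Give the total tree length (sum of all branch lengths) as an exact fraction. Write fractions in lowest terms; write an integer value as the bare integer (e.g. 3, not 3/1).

iteration 1: select P,T (d=29, Q=-198); attach at lengths (9, 20); label the merged cluster PT
  updated: d(F,PT)=41/2, d(H,PT)=32, d(O,PT)=35/2
iteration 2: select F,H (d=11, Q=-175/2); attach at lengths (-17/8, 105/8); label the merged cluster FH
  updated: d(FH,O)=12, d(FH,PT)=83/4
iteration 3: select FH,O (d=12, Q=-201/4); attach at lengths (61/8, 35/8); label the merged cluster FHO
  updated: d(FHO,PT)=105/8
iteration 4: select FHO,PT (d=105/8); attach at lengths (105/16, 105/16); label the merged cluster FHOPT
final tree: (((F:-17/8,H:105/8):61/8,O:35/8):105/16,(P:9,T:20):105/16)
total length: 521/8

521/8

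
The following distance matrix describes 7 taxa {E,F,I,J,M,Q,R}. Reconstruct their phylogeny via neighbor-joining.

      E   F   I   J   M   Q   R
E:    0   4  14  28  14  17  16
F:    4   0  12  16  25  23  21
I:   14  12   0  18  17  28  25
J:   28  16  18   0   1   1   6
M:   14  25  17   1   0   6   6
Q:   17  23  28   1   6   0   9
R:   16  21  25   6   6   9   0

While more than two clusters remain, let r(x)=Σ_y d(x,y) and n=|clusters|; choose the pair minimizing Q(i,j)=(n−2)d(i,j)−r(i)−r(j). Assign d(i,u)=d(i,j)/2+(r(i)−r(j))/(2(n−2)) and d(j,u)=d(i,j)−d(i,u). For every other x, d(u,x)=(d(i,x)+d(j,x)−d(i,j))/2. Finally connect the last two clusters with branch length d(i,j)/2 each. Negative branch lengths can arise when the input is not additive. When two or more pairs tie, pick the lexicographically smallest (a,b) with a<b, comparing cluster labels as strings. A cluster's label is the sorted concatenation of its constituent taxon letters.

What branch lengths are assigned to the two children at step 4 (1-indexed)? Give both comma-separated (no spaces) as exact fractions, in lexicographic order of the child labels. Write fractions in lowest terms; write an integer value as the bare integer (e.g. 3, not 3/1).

iteration 1: select E,F (d=4, Q=-174); attach at lengths (6/5, 14/5); label the merged cluster EF
  updated: d(EF,I)=11, d(EF,J)=20, d(EF,M)=35/2, d(EF,Q)=18, d(EF,R)=33/2
iteration 2: select EF,I (d=11, Q=-138); attach at lengths (7/2, 15/2); label the merged cluster EFI
  updated: d(EFI,J)=27/2, d(EFI,M)=47/4, d(EFI,Q)=35/2, d(EFI,R)=61/4
iteration 3: select J,Q (d=1, Q=-52); attach at lengths (-3/2, 5/2); label the merged cluster JQ
  updated: d(EFI,JQ)=15, d(JQ,M)=3, d(JQ,R)=7
iteration 4: select EFI,R (d=61/4, Q=-159/4); attach at lengths (177/16, 67/16); label the merged cluster EFIR
  updated: d(EFIR,JQ)=27/8, d(EFIR,M)=5/4
iteration 5: select EFIR,JQ (d=27/8, Q=-61/8); attach at lengths (13/16, 41/16); label the merged cluster EFIJQR
  updated: d(EFIJQR,M)=7/16
iteration 6: select EFIJQR,M (d=7/16); attach at lengths (7/32, 7/32); label the merged cluster EFIJMQR
final tree: (((((E:6/5,F:14/5):7/2,I:15/2):177/16,R:67/16):13/16,(J:-3/2,Q:5/2):41/16):7/32,M:7/32)
total length: 561/16

177/16,67/16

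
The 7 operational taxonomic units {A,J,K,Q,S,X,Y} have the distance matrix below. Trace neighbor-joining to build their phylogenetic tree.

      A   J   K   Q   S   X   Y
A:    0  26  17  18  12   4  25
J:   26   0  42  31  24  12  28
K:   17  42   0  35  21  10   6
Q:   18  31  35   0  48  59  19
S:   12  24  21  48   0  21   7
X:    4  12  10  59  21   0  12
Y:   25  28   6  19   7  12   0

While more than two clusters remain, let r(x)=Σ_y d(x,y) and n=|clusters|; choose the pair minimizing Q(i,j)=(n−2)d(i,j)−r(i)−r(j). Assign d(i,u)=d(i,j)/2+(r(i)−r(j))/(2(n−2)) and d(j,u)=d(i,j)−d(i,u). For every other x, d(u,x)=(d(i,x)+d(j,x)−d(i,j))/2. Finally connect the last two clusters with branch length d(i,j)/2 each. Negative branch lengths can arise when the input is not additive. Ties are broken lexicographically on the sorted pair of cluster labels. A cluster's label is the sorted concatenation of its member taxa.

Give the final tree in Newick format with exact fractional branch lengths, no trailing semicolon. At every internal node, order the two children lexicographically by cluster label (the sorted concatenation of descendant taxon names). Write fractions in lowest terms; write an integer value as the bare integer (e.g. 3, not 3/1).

iteration 1: select A,Q (d=18, Q=-222); attach at lengths (-9/5, 99/5); label the merged cluster AQ
  updated: d(AQ,J)=39/2, d(AQ,K)=17, d(AQ,S)=21, d(AQ,X)=45/2, d(AQ,Y)=13
iteration 2: select J,X (d=12, Q=-155); attach at lengths (12, 0); label the merged cluster JX
  updated: d(AQ,JX)=15, d(JX,K)=20, d(JX,S)=33/2, d(JX,Y)=14
iteration 3: select AQ,JX (d=15, Q=-173/2); attach at lengths (91/12, 89/12); label the merged cluster AJQX
  updated: d(AJQX,K)=11, d(AJQX,S)=45/4, d(AJQX,Y)=6
iteration 4: select AJQX,S (d=45/4, Q=-45); attach at lengths (23/8, 67/8); label the merged cluster AJQSX
  updated: d(AJQSX,K)=83/8, d(AJQSX,Y)=7/8
iteration 5: select AJQSX,K (d=83/8, Q=-69/4); attach at lengths (21/8, 31/4); label the merged cluster AJKQSX
  updated: d(AJKQSX,Y)=-7/4
iteration 6: select AJKQSX,Y (d=-7/4); attach at lengths (-7/8, -7/8); label the merged cluster AJKQSXY
final tree: (((((A:-9/5,Q:99/5):91/12,(J:12,X:0):89/12):23/8,S:67/8):21/8,K:31/4):-7/8,Y:-7/8)
total length: 519/8

(((((A:-9/5,Q:99/5):91/12,(J:12,X:0):89/12):23/8,S:67/8):21/8,K:31/4):-7/8,Y:-7/8)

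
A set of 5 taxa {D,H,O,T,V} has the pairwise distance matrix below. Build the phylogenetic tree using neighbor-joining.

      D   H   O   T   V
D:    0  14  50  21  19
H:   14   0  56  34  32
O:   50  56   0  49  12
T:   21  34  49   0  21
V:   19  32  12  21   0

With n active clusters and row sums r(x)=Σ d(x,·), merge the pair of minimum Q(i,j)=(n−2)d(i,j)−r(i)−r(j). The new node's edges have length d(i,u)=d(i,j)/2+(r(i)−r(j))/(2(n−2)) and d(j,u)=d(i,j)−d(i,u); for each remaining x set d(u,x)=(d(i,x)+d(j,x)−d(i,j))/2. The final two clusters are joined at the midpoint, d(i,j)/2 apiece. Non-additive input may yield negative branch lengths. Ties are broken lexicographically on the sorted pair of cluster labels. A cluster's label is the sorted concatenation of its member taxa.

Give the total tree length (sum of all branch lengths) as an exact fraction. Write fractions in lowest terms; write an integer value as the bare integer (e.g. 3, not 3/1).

step 1: merge (O,V) at d=12, Q=-215; branch lengths O→119/6, V→-47/6; new cluster OV
  updated: d(D,OV)=57/2, d(H,OV)=38, d(OV,T)=29
step 2: merge (D,H) at d=14, Q=-243/2; branch lengths D→11/8, H→101/8; new cluster DH
  updated: d(DH,OV)=105/4, d(DH,T)=41/2
step 3: merge (DH,OV) at d=105/4, Q=-303/4; branch lengths DH→71/8, OV→139/8; new cluster DHOV
  updated: d(DHOV,T)=93/8
step 4: merge (DHOV,T) at d=93/8; branch lengths DHOV→93/16, T→93/16; new cluster DHOTV
final tree: (((D:11/8,H:101/8):71/8,(O:119/6,V:-47/6):139/8):93/16,T:93/16)
total length: 511/8

511/8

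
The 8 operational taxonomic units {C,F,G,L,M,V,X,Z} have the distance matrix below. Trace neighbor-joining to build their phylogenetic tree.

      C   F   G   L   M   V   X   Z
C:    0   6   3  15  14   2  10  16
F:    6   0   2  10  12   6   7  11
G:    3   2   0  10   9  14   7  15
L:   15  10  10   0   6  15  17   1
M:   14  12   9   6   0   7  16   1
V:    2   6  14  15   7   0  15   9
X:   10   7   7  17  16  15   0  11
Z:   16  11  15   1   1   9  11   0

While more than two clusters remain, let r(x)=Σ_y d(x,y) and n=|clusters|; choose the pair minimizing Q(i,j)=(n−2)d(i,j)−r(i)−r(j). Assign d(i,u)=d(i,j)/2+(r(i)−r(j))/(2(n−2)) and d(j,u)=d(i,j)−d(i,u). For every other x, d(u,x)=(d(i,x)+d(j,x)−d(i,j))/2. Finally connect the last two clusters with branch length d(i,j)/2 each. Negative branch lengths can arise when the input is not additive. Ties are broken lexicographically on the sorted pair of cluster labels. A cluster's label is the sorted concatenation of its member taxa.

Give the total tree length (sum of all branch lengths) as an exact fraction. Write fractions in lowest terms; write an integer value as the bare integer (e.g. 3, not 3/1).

1. join L+Z (d=1, Q=-132) ⇒ LZ; edges |L|=4/3, |Z|=-1/3
  updated: d(C,LZ)=15, d(F,LZ)=10, d(G,LZ)=12, d(LZ,M)=3, d(LZ,V)=23/2, d(LZ,X)=27/2
2. join LZ+M (d=3, Q=-111) ⇒ LMZ; edges |LZ|=19/10, |M|=11/10
  updated: d(C,LMZ)=13, d(F,LMZ)=19/2, d(G,LMZ)=9, d(LMZ,V)=31/4, d(LMZ,X)=53/4
3. join C+V (d=2, Q=-283/4) ⇒ CV; edges |C|=-11/32, |V|=75/32
  updated: d(CV,F)=5, d(CV,G)=15/2, d(CV,LMZ)=75/8, d(CV,X)=23/2
4. join CV+LMZ (d=75/8, Q=-371/8) ⇒ CLMVZ; edges |CV|=163/48, |LMZ|=287/48
  updated: d(CLMVZ,F)=41/16, d(CLMVZ,G)=57/16, d(CLMVZ,X)=123/16
5. join CLMVZ+F (d=41/16, Q=-81/4) ⇒ CFLMVZ; edges |CLMVZ|=59/32, |F|=23/32
  updated: d(CFLMVZ,G)=3/2, d(CFLMVZ,X)=97/16
6. join CFLMVZ+G (d=3/2, Q=-233/16) ⇒ CFGLMVZ; edges |CFLMVZ|=9/32, |G|=39/32
  updated: d(CFGLMVZ,X)=185/32
7. join CFGLMVZ+X (d=185/32) ⇒ CFGLMVXZ; edges |CFGLMVZ|=185/64, |X|=185/64
final tree: (((((C:-11/32,V:75/32):163/48,((L:4/3,Z:-1/3):19/10,M:11/10):287/48):59/32,F:23/32):9/32,G:39/32):185/64,X:185/64)
total length: 807/32

807/32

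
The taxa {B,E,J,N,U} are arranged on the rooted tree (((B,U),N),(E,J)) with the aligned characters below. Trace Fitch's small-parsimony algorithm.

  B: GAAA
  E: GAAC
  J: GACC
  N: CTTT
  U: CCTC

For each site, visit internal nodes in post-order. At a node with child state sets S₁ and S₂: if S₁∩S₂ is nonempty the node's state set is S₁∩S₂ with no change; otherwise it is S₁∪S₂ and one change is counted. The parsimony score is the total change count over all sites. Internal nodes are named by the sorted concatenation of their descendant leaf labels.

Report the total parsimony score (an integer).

9

[col 0] BU: children B:{G}, U:{C} ∪→ {C,G}; cost 1
[col 0] BNU: children BU:{C,G}, N:{C} ∩→ {C}; cost 0
[col 0] EJ: children E:{G}, J:{G} ∩→ {G}; cost 0
[col 0] BEJNU: children BNU:{C}, EJ:{G} ∪→ {C,G}; cost 1
[col 1] BU: children B:{A}, U:{C} ∪→ {A,C}; cost 1
[col 1] BNU: children BU:{A,C}, N:{T} ∪→ {A,C,T}; cost 1
[col 1] EJ: children E:{A}, J:{A} ∩→ {A}; cost 0
[col 1] BEJNU: children BNU:{A,C,T}, EJ:{A} ∩→ {A}; cost 0
[col 2] BU: children B:{A}, U:{T} ∪→ {A,T}; cost 1
[col 2] BNU: children BU:{A,T}, N:{T} ∩→ {T}; cost 0
[col 2] EJ: children E:{A}, J:{C} ∪→ {A,C}; cost 1
[col 2] BEJNU: children BNU:{T}, EJ:{A,C} ∪→ {A,C,T}; cost 1
[col 3] BU: children B:{A}, U:{C} ∪→ {A,C}; cost 1
[col 3] BNU: children BU:{A,C}, N:{T} ∪→ {A,C,T}; cost 1
[col 3] EJ: children E:{C}, J:{C} ∩→ {C}; cost 0
[col 3] BEJNU: children BNU:{A,C,T}, EJ:{C} ∩→ {C}; cost 0
per-site changes: [2, 2, 3, 2]; total = 9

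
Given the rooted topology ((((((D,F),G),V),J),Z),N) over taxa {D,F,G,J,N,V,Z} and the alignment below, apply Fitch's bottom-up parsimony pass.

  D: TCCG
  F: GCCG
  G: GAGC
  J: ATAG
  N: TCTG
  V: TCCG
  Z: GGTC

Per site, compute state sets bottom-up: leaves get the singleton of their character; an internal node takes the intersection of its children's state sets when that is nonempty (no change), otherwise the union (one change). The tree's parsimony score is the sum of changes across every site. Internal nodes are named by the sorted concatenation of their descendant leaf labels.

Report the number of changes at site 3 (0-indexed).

DF@0: {T} ∪ {G} = {G,T} (union, +1)
DFG@0: {G,T} ∩ {G} = {G} (intersection, +0)
DFGV@0: {G} ∪ {T} = {G,T} (union, +1)
DFGJV@0: {G,T} ∪ {A} = {A,G,T} (union, +1)
DFGJVZ@0: {A,G,T} ∩ {G} = {G} (intersection, +0)
DFGJNVZ@0: {G} ∪ {T} = {G,T} (union, +1)
DF@1: {C} ∩ {C} = {C} (intersection, +0)
DFG@1: {C} ∪ {A} = {A,C} (union, +1)
DFGV@1: {A,C} ∩ {C} = {C} (intersection, +0)
DFGJV@1: {C} ∪ {T} = {C,T} (union, +1)
DFGJVZ@1: {C,T} ∪ {G} = {C,G,T} (union, +1)
DFGJNVZ@1: {C,G,T} ∩ {C} = {C} (intersection, +0)
DF@2: {C} ∩ {C} = {C} (intersection, +0)
DFG@2: {C} ∪ {G} = {C,G} (union, +1)
DFGV@2: {C,G} ∩ {C} = {C} (intersection, +0)
DFGJV@2: {C} ∪ {A} = {A,C} (union, +1)
DFGJVZ@2: {A,C} ∪ {T} = {A,C,T} (union, +1)
DFGJNVZ@2: {A,C,T} ∩ {T} = {T} (intersection, +0)
DF@3: {G} ∩ {G} = {G} (intersection, +0)
DFG@3: {G} ∪ {C} = {C,G} (union, +1)
DFGV@3: {C,G} ∩ {G} = {G} (intersection, +0)
DFGJV@3: {G} ∩ {G} = {G} (intersection, +0)
DFGJVZ@3: {G} ∪ {C} = {C,G} (union, +1)
DFGJNVZ@3: {C,G} ∩ {G} = {G} (intersection, +0)
per-site changes: [4, 3, 3, 2]; total = 12

2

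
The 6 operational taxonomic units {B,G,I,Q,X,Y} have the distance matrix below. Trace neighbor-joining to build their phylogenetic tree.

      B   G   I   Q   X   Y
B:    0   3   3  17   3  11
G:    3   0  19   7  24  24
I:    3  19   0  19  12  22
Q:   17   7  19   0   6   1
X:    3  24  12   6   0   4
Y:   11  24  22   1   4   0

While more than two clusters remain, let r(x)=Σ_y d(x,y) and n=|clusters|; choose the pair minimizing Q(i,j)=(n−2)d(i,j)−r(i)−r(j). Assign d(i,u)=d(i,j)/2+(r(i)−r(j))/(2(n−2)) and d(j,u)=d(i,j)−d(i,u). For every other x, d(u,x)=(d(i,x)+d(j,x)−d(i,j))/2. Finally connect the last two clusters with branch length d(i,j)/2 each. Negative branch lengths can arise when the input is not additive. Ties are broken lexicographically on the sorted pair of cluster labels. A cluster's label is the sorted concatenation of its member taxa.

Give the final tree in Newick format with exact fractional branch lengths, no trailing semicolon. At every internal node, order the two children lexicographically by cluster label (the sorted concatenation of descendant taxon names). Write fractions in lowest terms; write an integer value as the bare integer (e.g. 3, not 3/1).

(((B:-85/16,G:133/16):47/16,I:105/16):115/32,((Q:-1,Y:2):23/6,X:2/3):115/32)

iteration 1: select Q,Y (d=1, Q=-108); attach at lengths (-1, 2); label the merged cluster QY
  updated: d(B,QY)=27/2, d(G,QY)=15, d(I,QY)=20, d(QY,X)=9/2
iteration 2: select QY,X (d=9/2, Q=-83); attach at lengths (23/6, 2/3); label the merged cluster QXY
  updated: d(B,QXY)=6, d(G,QXY)=69/4, d(I,QXY)=55/4
iteration 3: select B,G (d=3, Q=-181/4); attach at lengths (-85/16, 133/16); label the merged cluster BG
  updated: d(BG,I)=19/2, d(BG,QXY)=81/8
iteration 4: select BG,I (d=19/2, Q=-267/8); attach at lengths (47/16, 105/16); label the merged cluster BGI
  updated: d(BGI,QXY)=115/16
iteration 5: select BGI,QXY (d=115/16); attach at lengths (115/32, 115/32); label the merged cluster BGIQXY
final tree: (((B:-85/16,G:133/16):47/16,I:105/16):115/32,((Q:-1,Y:2):23/6,X:2/3):115/32)
total length: 403/16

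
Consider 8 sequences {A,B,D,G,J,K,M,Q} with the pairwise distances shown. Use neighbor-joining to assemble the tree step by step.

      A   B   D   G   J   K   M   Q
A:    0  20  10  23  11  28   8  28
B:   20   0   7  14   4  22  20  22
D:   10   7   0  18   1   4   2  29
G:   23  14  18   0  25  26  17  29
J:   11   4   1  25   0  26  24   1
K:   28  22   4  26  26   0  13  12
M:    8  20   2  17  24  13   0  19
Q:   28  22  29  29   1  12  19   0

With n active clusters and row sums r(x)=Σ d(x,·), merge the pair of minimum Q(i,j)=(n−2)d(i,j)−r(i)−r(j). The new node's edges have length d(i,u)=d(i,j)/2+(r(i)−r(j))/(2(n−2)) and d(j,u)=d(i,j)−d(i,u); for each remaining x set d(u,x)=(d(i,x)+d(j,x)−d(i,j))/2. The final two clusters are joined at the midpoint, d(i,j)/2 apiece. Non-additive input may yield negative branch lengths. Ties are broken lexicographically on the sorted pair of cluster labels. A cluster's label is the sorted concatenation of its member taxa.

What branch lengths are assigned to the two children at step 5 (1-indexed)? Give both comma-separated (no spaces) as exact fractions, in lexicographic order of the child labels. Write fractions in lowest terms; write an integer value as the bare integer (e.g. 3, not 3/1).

63/16,53/16

iteration 1: select J,Q (d=1, Q=-226); attach at lengths (-7/2, 9/2); label the merged cluster JQ
  updated: d(A,JQ)=19, d(B,JQ)=25/2, d(D,JQ)=29/2, d(G,JQ)=53/2, d(JQ,K)=37/2, d(JQ,M)=21
iteration 2: select B,G (d=14, Q=-150); attach at lengths (41/10, 99/10); label the merged cluster BG
  updated: d(A,BG)=29/2, d(BG,D)=11/2, d(BG,JQ)=25/2, d(BG,K)=17, d(BG,M)=23/2
iteration 3: select A,M (d=8, Q=-103); attach at lengths (7, 1); label the merged cluster AM
  updated: d(AM,BG)=9, d(AM,D)=2, d(AM,JQ)=16, d(AM,K)=33/2
iteration 4: select D,K (d=4, Q=-70); attach at lengths (-3, 7); label the merged cluster DK
  updated: d(AM,DK)=29/4, d(BG,DK)=37/4, d(DK,JQ)=29/2
iteration 5: select AM,DK (d=29/4, Q=-195/4); attach at lengths (63/16, 53/16); label the merged cluster ADKM
  updated: d(ADKM,BG)=11/2, d(ADKM,JQ)=93/8
iteration 6: select ADKM,BG (d=11/2, Q=-237/8); attach at lengths (37/16, 51/16); label the merged cluster ABDGKM
  updated: d(ABDGKM,JQ)=149/16
iteration 7: select ABDGKM,JQ (d=149/16); attach at lengths (149/32, 149/32); label the merged cluster ABDGJKMQ
final tree: ((((A:7,M:1):63/16,(D:-3,K:7):53/16):37/16,(B:41/10,G:99/10):51/16):149/32,(J:-7/2,Q:9/2):149/32)
total length: 785/16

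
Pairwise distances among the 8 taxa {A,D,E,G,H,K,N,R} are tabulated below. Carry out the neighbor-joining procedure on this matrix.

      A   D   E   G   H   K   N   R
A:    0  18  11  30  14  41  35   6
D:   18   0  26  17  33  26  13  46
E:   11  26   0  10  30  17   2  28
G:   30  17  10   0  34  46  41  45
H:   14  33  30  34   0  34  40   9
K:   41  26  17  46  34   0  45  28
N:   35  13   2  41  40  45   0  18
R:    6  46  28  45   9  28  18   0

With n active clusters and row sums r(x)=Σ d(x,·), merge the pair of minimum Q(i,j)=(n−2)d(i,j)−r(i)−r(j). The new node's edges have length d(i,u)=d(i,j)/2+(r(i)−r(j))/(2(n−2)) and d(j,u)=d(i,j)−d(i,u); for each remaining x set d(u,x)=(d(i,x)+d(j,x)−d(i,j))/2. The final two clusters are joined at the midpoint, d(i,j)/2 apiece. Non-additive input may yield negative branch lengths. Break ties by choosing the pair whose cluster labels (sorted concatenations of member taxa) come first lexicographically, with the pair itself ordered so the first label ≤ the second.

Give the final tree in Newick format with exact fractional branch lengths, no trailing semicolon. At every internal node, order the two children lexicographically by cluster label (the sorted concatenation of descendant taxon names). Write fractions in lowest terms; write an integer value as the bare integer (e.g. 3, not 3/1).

((((A:17/10,(H:17/3,R:10/3):19/5):171/16,K:325/16):31/16,(D:19/6,G:83/6):87/16):121/32,(E:-25/4,N:33/4):121/32)

iteration 1: select H,R (d=9, Q=-320); attach at lengths (17/3, 10/3); label the merged cluster HR
  updated: d(A,HR)=11/2, d(D,HR)=35, d(E,HR)=49/2, d(G,HR)=35, d(HR,K)=53/2, d(HR,N)=49/2
iteration 2: select A,HR (d=11/2, Q=-264); attach at lengths (17/10, 19/5); label the merged cluster AHR
  updated: d(AHR,D)=95/4, d(AHR,E)=15, d(AHR,G)=119/4, d(AHR,K)=31, d(AHR,N)=27
iteration 3: select E,N (d=2, Q=-190); attach at lengths (-25/4, 33/4); label the merged cluster EN
  updated: d(AHR,EN)=20, d(D,EN)=37/2, d(EN,G)=49/2, d(EN,K)=30
iteration 4: select D,G (d=17, Q=-303/2); attach at lengths (19/6, 83/6); label the merged cluster DG
  updated: d(AHR,DG)=73/4, d(DG,EN)=13, d(DG,K)=55/2
iteration 5: select AHR,K (d=31, Q=-383/4); attach at lengths (171/16, 325/16); label the merged cluster AHKR
  updated: d(AHKR,DG)=59/8, d(AHKR,EN)=19/2
iteration 6: select AHKR,DG (d=59/8, Q=-239/8); attach at lengths (31/16, 87/16); label the merged cluster ADGHKR
  updated: d(ADGHKR,EN)=121/16
iteration 7: select ADGHKR,EN (d=121/16); attach at lengths (121/32, 121/32); label the merged cluster ADEGHKNR
final tree: ((((A:17/10,(H:17/3,R:10/3):19/5):171/16,K:325/16):31/16,(D:19/6,G:83/6):87/16):121/32,(E:-25/4,N:33/4):121/32)
total length: 1271/16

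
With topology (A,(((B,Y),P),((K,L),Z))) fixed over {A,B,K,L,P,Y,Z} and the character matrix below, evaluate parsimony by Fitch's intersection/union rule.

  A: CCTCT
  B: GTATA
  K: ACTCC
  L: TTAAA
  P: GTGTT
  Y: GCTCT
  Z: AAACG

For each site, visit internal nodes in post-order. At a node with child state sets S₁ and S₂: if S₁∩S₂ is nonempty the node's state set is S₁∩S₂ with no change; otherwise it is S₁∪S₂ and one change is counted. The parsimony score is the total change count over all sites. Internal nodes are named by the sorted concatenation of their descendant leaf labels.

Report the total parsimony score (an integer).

18

[col 0] BY: children B:{G}, Y:{G} ∩→ {G}; cost 0
[col 0] BPY: children BY:{G}, P:{G} ∩→ {G}; cost 0
[col 0] KL: children K:{A}, L:{T} ∪→ {A,T}; cost 1
[col 0] KLZ: children KL:{A,T}, Z:{A} ∩→ {A}; cost 0
[col 0] BKLPYZ: children BPY:{G}, KLZ:{A} ∪→ {A,G}; cost 1
[col 0] ABKLPYZ: children A:{C}, BKLPYZ:{A,G} ∪→ {A,C,G}; cost 1
[col 1] BY: children B:{T}, Y:{C} ∪→ {C,T}; cost 1
[col 1] BPY: children BY:{C,T}, P:{T} ∩→ {T}; cost 0
[col 1] KL: children K:{C}, L:{T} ∪→ {C,T}; cost 1
[col 1] KLZ: children KL:{C,T}, Z:{A} ∪→ {A,C,T}; cost 1
[col 1] BKLPYZ: children BPY:{T}, KLZ:{A,C,T} ∩→ {T}; cost 0
[col 1] ABKLPYZ: children A:{C}, BKLPYZ:{T} ∪→ {C,T}; cost 1
[col 2] BY: children B:{A}, Y:{T} ∪→ {A,T}; cost 1
[col 2] BPY: children BY:{A,T}, P:{G} ∪→ {A,G,T}; cost 1
[col 2] KL: children K:{T}, L:{A} ∪→ {A,T}; cost 1
[col 2] KLZ: children KL:{A,T}, Z:{A} ∩→ {A}; cost 0
[col 2] BKLPYZ: children BPY:{A,G,T}, KLZ:{A} ∩→ {A}; cost 0
[col 2] ABKLPYZ: children A:{T}, BKLPYZ:{A} ∪→ {A,T}; cost 1
[col 3] BY: children B:{T}, Y:{C} ∪→ {C,T}; cost 1
[col 3] BPY: children BY:{C,T}, P:{T} ∩→ {T}; cost 0
[col 3] KL: children K:{C}, L:{A} ∪→ {A,C}; cost 1
[col 3] KLZ: children KL:{A,C}, Z:{C} ∩→ {C}; cost 0
[col 3] BKLPYZ: children BPY:{T}, KLZ:{C} ∪→ {C,T}; cost 1
[col 3] ABKLPYZ: children A:{C}, BKLPYZ:{C,T} ∩→ {C}; cost 0
[col 4] BY: children B:{A}, Y:{T} ∪→ {A,T}; cost 1
[col 4] BPY: children BY:{A,T}, P:{T} ∩→ {T}; cost 0
[col 4] KL: children K:{C}, L:{A} ∪→ {A,C}; cost 1
[col 4] KLZ: children KL:{A,C}, Z:{G} ∪→ {A,C,G}; cost 1
[col 4] BKLPYZ: children BPY:{T}, KLZ:{A,C,G} ∪→ {A,C,G,T}; cost 1
[col 4] ABKLPYZ: children A:{T}, BKLPYZ:{A,C,G,T} ∩→ {T}; cost 0
per-site changes: [3, 4, 4, 3, 4]; total = 18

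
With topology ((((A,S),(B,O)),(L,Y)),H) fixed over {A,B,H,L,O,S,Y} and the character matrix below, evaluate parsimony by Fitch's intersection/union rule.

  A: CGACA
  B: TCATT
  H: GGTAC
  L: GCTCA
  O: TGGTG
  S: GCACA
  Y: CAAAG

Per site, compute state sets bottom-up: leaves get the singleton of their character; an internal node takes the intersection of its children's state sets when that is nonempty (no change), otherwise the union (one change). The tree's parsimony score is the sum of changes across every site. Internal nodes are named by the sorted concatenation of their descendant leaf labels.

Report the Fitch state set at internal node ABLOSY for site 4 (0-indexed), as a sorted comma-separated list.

[col 0] AS: children A:{C}, S:{G} ∪→ {C,G}; cost 1
[col 0] BO: children B:{T}, O:{T} ∩→ {T}; cost 0
[col 0] ABOS: children AS:{C,G}, BO:{T} ∪→ {C,G,T}; cost 1
[col 0] LY: children L:{G}, Y:{C} ∪→ {C,G}; cost 1
[col 0] ABLOSY: children ABOS:{C,G,T}, LY:{C,G} ∩→ {C,G}; cost 0
[col 0] ABHLOSY: children ABLOSY:{C,G}, H:{G} ∩→ {G}; cost 0
[col 1] AS: children A:{G}, S:{C} ∪→ {C,G}; cost 1
[col 1] BO: children B:{C}, O:{G} ∪→ {C,G}; cost 1
[col 1] ABOS: children AS:{C,G}, BO:{C,G} ∩→ {C,G}; cost 0
[col 1] LY: children L:{C}, Y:{A} ∪→ {A,C}; cost 1
[col 1] ABLOSY: children ABOS:{C,G}, LY:{A,C} ∩→ {C}; cost 0
[col 1] ABHLOSY: children ABLOSY:{C}, H:{G} ∪→ {C,G}; cost 1
[col 2] AS: children A:{A}, S:{A} ∩→ {A}; cost 0
[col 2] BO: children B:{A}, O:{G} ∪→ {A,G}; cost 1
[col 2] ABOS: children AS:{A}, BO:{A,G} ∩→ {A}; cost 0
[col 2] LY: children L:{T}, Y:{A} ∪→ {A,T}; cost 1
[col 2] ABLOSY: children ABOS:{A}, LY:{A,T} ∩→ {A}; cost 0
[col 2] ABHLOSY: children ABLOSY:{A}, H:{T} ∪→ {A,T}; cost 1
[col 3] AS: children A:{C}, S:{C} ∩→ {C}; cost 0
[col 3] BO: children B:{T}, O:{T} ∩→ {T}; cost 0
[col 3] ABOS: children AS:{C}, BO:{T} ∪→ {C,T}; cost 1
[col 3] LY: children L:{C}, Y:{A} ∪→ {A,C}; cost 1
[col 3] ABLOSY: children ABOS:{C,T}, LY:{A,C} ∩→ {C}; cost 0
[col 3] ABHLOSY: children ABLOSY:{C}, H:{A} ∪→ {A,C}; cost 1
[col 4] AS: children A:{A}, S:{A} ∩→ {A}; cost 0
[col 4] BO: children B:{T}, O:{G} ∪→ {G,T}; cost 1
[col 4] ABOS: children AS:{A}, BO:{G,T} ∪→ {A,G,T}; cost 1
[col 4] LY: children L:{A}, Y:{G} ∪→ {A,G}; cost 1
[col 4] ABLOSY: children ABOS:{A,G,T}, LY:{A,G} ∩→ {A,G}; cost 0
[col 4] ABHLOSY: children ABLOSY:{A,G}, H:{C} ∪→ {A,C,G}; cost 1
per-site changes: [3, 4, 3, 3, 4]; total = 17

A,G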